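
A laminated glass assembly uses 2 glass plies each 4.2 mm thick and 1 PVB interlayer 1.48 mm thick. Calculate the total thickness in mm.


Total thickness = glass contribution + PVB contribution
  Glass: 2 * 4.2 = 8.4 mm
  PVB: 1 * 1.48 = 1.48 mm
  Total = 8.4 + 1.48 = 9.88 mm

9.88 mm


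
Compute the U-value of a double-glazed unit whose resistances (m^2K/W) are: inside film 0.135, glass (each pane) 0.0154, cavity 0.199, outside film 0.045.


Total thermal resistance (series):
  R_total = R_in + R_glass + R_air + R_glass + R_out
  R_total = 0.135 + 0.0154 + 0.199 + 0.0154 + 0.045 = 0.4098 m^2K/W
U-value = 1 / R_total = 1 / 0.4098 = 2.44 W/m^2K

2.44 W/m^2K


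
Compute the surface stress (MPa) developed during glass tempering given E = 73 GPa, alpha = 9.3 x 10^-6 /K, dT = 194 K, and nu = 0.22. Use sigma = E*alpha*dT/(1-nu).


Tempering stress: sigma = E * alpha * dT / (1 - nu)
  E (MPa) = 73 * 1000 = 73000
  Numerator = 73000 * (9.3 x 10^-6) * 194 = 131.7066
  Denominator = 1 - 0.22 = 0.78
  sigma = 131.7066 / 0.78 = 168.9 MPa

168.9 MPa


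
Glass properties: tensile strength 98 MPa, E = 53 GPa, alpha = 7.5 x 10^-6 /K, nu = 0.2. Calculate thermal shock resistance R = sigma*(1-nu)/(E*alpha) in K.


Thermal shock resistance: R = sigma * (1 - nu) / (E * alpha)
  Numerator = 98 * (1 - 0.2) = 78.4
  Denominator = 53 * 1000 * (7.5 x 10^-6) = 0.3975
  R = 78.4 / 0.3975 = 197.2 K

197.2 K


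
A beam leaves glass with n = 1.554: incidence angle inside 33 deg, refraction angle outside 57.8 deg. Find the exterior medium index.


Apply Snell's law: n1 * sin(theta1) = n2 * sin(theta2)
  n2 = n1 * sin(theta1) / sin(theta2)
  sin(33) = 0.544639
  sin(57.8) = 0.846193
  n2 = 1.554 * 0.544639 / 0.846193 = 1.0002

1.0002


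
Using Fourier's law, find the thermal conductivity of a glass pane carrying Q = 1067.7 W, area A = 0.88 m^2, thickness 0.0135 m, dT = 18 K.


Fourier's law rearranged: k = Q * t / (A * dT)
  Numerator = 1067.7 * 0.0135 = 14.41395
  Denominator = 0.88 * 18 = 15.84
  k = 14.41395 / 15.84 = 0.91 W/mK

0.91 W/mK


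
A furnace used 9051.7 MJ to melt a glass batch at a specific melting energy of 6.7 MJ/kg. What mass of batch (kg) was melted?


Rearrange E = m * s for m:
  m = E / s
  m = 9051.7 / 6.7 = 1351.0 kg

1351.0 kg


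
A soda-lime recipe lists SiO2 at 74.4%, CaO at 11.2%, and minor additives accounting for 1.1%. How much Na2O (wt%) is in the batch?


Pieces sum to 100%:
  Na2O = 100 - (SiO2 + CaO + others)
  Na2O = 100 - (74.4 + 11.2 + 1.1) = 13.3%

13.3%


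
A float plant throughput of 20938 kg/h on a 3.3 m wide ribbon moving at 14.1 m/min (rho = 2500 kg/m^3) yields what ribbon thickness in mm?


Ribbon cross-section from mass balance:
  Volume rate = throughput / density = 20938 / 2500 = 8.3752 m^3/h
  thickness = volume rate / (speed * 60 * width), i.e.
  thickness = throughput / (60 * speed * width * density) * 1000
  thickness = 20938 / (60 * 14.1 * 3.3 * 2500) * 1000 = 3.0 mm

3.0 mm


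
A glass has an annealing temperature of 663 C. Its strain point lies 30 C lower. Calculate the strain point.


Strain point = annealing point - difference:
  T_strain = 663 - 30 = 633 C

633 C


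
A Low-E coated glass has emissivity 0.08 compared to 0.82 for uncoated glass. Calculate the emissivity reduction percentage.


Percentage reduction = (1 - coated/uncoated) * 100
  Ratio = 0.08 / 0.82 = 0.0976
  Reduction = (1 - 0.0976) * 100 = 90.2%

90.2%


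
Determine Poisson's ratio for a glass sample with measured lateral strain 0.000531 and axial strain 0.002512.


Poisson's ratio: nu = lateral strain / axial strain
  nu = 0.000531 / 0.002512 = 0.2114

0.2114


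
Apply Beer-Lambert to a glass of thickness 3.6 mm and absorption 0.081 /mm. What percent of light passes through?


Beer-Lambert law: T = exp(-alpha * thickness)
  exponent = -0.081 * 3.6 = -0.2916
  T = exp(-0.2916) = 0.7471
  Percentage = 0.7471 * 100 = 74.71%

74.71%


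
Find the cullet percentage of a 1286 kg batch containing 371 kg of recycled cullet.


Cullet ratio = (cullet mass / total batch mass) * 100
  Ratio = 371 / 1286 * 100 = 28.85%

28.85%


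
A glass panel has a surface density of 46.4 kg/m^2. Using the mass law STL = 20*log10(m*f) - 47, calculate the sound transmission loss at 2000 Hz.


Mass law: STL = 20 * log10(m * f) - 47
  m * f = 46.4 * 2000 = 92800
  log10(92800) = 4.96755
  STL = 20 * 4.96755 - 47 = 99.351 - 47 = 52.4 dB

52.4 dB


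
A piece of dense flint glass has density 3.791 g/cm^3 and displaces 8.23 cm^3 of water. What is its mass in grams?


Rearrange rho = m / V:
  m = rho * V
  m = 3.791 * 8.23 = 31.2 g

31.2 g


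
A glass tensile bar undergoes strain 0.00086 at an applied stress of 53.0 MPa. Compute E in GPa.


Young's modulus: E = stress / strain
  E = 53.0 MPa / 0.00086 = 61627.91 MPa
Convert to GPa: 61627.91 / 1000 = 61.63 GPa

61.63 GPa


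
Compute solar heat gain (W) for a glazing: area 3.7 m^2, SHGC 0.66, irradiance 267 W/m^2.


Solar heat gain: Q = Area * SHGC * Irradiance
  Q = 3.7 * 0.66 * 267 = 652 W

652 W


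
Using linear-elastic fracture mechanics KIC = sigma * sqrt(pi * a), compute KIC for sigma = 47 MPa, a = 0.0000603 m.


Fracture toughness: KIC = sigma * sqrt(pi * a)
  pi * a = pi * 0.0000603 = 0.000189438
  sqrt(pi * a) = 0.013764
  KIC = 47 * 0.013764 = 0.647 MPa*sqrt(m)

0.647 MPa*sqrt(m)


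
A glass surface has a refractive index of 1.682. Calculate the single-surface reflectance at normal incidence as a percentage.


Fresnel reflectance at normal incidence:
  R = ((n - 1)/(n + 1))^2
  (n - 1)/(n + 1) = (1.682 - 1)/(1.682 + 1) = 0.254288
  R = 0.254288^2 = 0.0646624
  R(%) = 0.0646624 * 100 = 6.466%

6.466%


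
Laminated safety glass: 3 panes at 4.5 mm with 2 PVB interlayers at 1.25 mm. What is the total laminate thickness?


Total thickness = glass contribution + PVB contribution
  Glass: 3 * 4.5 = 13.5 mm
  PVB: 2 * 1.25 = 2.5 mm
  Total = 13.5 + 2.5 = 16.0 mm

16.0 mm


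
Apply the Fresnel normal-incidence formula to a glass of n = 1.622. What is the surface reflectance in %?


Fresnel reflectance at normal incidence:
  R = ((n - 1)/(n + 1))^2
  (n - 1)/(n + 1) = (1.622 - 1)/(1.622 + 1) = 0.237223
  R = 0.237223^2 = 0.0562748
  R(%) = 0.0562748 * 100 = 5.627%

5.627%


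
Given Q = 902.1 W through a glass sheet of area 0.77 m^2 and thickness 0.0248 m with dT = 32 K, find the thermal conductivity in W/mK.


Fourier's law rearranged: k = Q * t / (A * dT)
  Numerator = 902.1 * 0.0248 = 22.37208
  Denominator = 0.77 * 32 = 24.64
  k = 22.37208 / 24.64 = 0.908 W/mK

0.908 W/mK


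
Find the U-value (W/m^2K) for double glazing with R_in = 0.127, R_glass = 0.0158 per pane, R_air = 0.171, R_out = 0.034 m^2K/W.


Total thermal resistance (series):
  R_total = R_in + R_glass + R_air + R_glass + R_out
  R_total = 0.127 + 0.0158 + 0.171 + 0.0158 + 0.034 = 0.3636 m^2K/W
U-value = 1 / R_total = 1 / 0.3636 = 2.75 W/m^2K

2.75 W/m^2K


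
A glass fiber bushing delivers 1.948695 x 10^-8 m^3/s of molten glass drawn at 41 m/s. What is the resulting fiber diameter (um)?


Cross-sectional area from continuity:
  A = Q / v = 1.948695 x 10^-8 / 41 = 4.752915 x 10^-10 m^2
Diameter from circular cross-section:
  d = sqrt(4A / pi) * 10^6 (m -> um)
  d = sqrt(4 * 4.752915 x 10^-10 / pi) * 10^6 = 24.6 um

24.6 um


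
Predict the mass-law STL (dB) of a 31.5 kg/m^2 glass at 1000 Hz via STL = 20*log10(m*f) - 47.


Mass law: STL = 20 * log10(m * f) - 47
  m * f = 31.5 * 1000 = 31500
  log10(31500) = 4.49831
  STL = 20 * 4.49831 - 47 = 89.9662 - 47 = 43.0 dB

43.0 dB


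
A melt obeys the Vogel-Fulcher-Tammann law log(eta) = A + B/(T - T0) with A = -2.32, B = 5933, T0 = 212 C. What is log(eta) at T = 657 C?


VFT equation: log(eta) = A + B / (T - T0)
  T - T0 = 657 - 212 = 445
  B / (T - T0) = 5933 / 445 = 13.333
  log(eta) = -2.32 + 13.333 = 11.013

11.013


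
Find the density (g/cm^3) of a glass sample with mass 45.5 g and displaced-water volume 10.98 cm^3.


Use the definition of density:
  rho = mass / volume
  rho = 45.5 / 10.98 = 4.144 g/cm^3

4.144 g/cm^3


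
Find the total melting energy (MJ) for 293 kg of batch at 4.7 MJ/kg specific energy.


Total energy = mass * specific energy
  E = 293 * 4.7 = 1377.1 MJ

1377.1 MJ


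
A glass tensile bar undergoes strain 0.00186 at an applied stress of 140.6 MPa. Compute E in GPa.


Young's modulus: E = stress / strain
  E = 140.6 MPa / 0.00186 = 75591.4 MPa
Convert to GPa: 75591.4 / 1000 = 75.59 GPa

75.59 GPa


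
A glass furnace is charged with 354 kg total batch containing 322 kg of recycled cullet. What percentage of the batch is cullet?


Cullet ratio = (cullet mass / total batch mass) * 100
  Ratio = 322 / 354 * 100 = 90.96%

90.96%


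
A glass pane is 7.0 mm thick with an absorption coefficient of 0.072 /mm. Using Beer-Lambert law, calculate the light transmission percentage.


Beer-Lambert law: T = exp(-alpha * thickness)
  exponent = -0.072 * 7.0 = -0.504
  T = exp(-0.504) = 0.6041
  Percentage = 0.6041 * 100 = 60.41%

60.41%


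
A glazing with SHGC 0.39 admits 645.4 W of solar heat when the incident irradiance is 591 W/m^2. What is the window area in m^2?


Rearrange Q = Area * SHGC * Irradiance:
  Area = Q / (SHGC * Irradiance)
  Area = 645.4 / (0.39 * 591) = 2.8 m^2

2.8 m^2


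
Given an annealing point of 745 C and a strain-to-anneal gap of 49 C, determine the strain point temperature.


Strain point = annealing point - difference:
  T_strain = 745 - 49 = 696 C

696 C


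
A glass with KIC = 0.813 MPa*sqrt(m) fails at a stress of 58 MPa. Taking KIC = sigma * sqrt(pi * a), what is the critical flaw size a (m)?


Rearrange KIC = sigma * sqrt(pi * a):
  sqrt(pi * a) = KIC / sigma
  sqrt(pi * a) = 0.813 / 58 = 0.014017
  a = (KIC / sigma)^2 / pi
  a = 0.014017^2 / pi = 0.0000625 m

0.0000625 m


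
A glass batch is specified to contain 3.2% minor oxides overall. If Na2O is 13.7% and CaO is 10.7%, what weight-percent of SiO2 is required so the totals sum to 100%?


Known pieces sum to 100%:
  SiO2 = 100 - (others + Na2O + CaO)
  SiO2 = 100 - (3.2 + 13.7 + 10.7) = 72.4%

72.4%


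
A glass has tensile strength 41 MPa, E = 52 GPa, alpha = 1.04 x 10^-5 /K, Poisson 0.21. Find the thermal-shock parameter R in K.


Thermal shock resistance: R = sigma * (1 - nu) / (E * alpha)
  Numerator = 41 * (1 - 0.21) = 32.39
  Denominator = 52 * 1000 * (1.04 x 10^-5) = 0.5408
  R = 32.39 / 0.5408 = 59.9 K

59.9 K


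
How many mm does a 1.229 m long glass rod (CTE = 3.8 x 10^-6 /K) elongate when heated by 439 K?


Thermal expansion formula: dL = alpha * L0 * dT
  dL = (3.8 x 10^-6) * 1.229 * 439 = 0.00205022 m
Convert to mm: 0.00205022 * 1000 = 2.0502 mm

2.0502 mm


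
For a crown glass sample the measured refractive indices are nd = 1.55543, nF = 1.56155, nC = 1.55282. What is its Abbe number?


Abbe number formula: Vd = (nd - 1) / (nF - nC)
  nd - 1 = 1.55543 - 1 = 0.55543
  nF - nC = 1.56155 - 1.55282 = 0.00873
  Vd = 0.55543 / 0.00873 = 63.62

63.62


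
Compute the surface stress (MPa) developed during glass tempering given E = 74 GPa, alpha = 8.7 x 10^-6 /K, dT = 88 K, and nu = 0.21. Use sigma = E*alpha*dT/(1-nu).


Tempering stress: sigma = E * alpha * dT / (1 - nu)
  E (MPa) = 74 * 1000 = 74000
  Numerator = 74000 * (8.7 x 10^-6) * 88 = 56.6544
  Denominator = 1 - 0.21 = 0.79
  sigma = 56.6544 / 0.79 = 71.7 MPa

71.7 MPa


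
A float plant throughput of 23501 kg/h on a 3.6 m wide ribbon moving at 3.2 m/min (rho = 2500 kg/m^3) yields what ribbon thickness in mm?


Ribbon cross-section from mass balance:
  Volume rate = throughput / density = 23501 / 2500 = 9.4004 m^3/h
  thickness = volume rate / (speed * 60 * width), i.e.
  thickness = throughput / (60 * speed * width * density) * 1000
  thickness = 23501 / (60 * 3.2 * 3.6 * 2500) * 1000 = 13.6 mm

13.6 mm


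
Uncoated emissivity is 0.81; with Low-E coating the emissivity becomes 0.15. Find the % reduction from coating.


Percentage reduction = (1 - coated/uncoated) * 100
  Ratio = 0.15 / 0.81 = 0.1852
  Reduction = (1 - 0.1852) * 100 = 81.5%

81.5%


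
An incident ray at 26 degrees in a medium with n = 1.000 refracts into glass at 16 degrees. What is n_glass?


Apply Snell's law: n1 * sin(theta1) = n2 * sin(theta2)
  n2 = n1 * sin(theta1) / sin(theta2)
  sin(26) = 0.438371
  sin(16) = 0.275637
  n2 = 1.000 * 0.438371 / 0.275637 = 1.5904

1.5904


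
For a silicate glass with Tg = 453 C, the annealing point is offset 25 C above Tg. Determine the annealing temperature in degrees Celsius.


The annealing temperature is Tg plus the offset:
  T_anneal = 453 + 25 = 478 C

478 C


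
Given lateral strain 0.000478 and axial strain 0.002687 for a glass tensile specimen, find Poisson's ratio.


Poisson's ratio: nu = lateral strain / axial strain
  nu = 0.000478 / 0.002687 = 0.1779

0.1779


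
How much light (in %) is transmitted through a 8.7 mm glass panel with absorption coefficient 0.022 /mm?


Beer-Lambert law: T = exp(-alpha * thickness)
  exponent = -0.022 * 8.7 = -0.1914
  T = exp(-0.1914) = 0.8258
  Percentage = 0.8258 * 100 = 82.58%

82.58%


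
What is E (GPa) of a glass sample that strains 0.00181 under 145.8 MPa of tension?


Young's modulus: E = stress / strain
  E = 145.8 MPa / 0.00181 = 80552.49 MPa
Convert to GPa: 80552.49 / 1000 = 80.55 GPa

80.55 GPa


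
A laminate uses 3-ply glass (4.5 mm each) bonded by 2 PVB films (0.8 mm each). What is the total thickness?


Total thickness = glass contribution + PVB contribution
  Glass: 3 * 4.5 = 13.5 mm
  PVB: 2 * 0.8 = 1.6 mm
  Total = 13.5 + 1.6 = 15.1 mm

15.1 mm


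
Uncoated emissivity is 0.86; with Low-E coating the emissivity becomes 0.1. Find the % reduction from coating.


Percentage reduction = (1 - coated/uncoated) * 100
  Ratio = 0.1 / 0.86 = 0.1163
  Reduction = (1 - 0.1163) * 100 = 88.4%

88.4%


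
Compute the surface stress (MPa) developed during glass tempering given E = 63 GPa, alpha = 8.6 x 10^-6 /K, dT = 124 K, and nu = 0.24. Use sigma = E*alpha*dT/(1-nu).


Tempering stress: sigma = E * alpha * dT / (1 - nu)
  E (MPa) = 63 * 1000 = 63000
  Numerator = 63000 * (8.6 x 10^-6) * 124 = 67.1832
  Denominator = 1 - 0.24 = 0.76
  sigma = 67.1832 / 0.76 = 88.4 MPa

88.4 MPa


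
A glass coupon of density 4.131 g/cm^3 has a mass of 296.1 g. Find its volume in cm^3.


Rearrange rho = m / V:
  V = m / rho
  V = 296.1 / 4.131 = 71.678 cm^3

71.678 cm^3


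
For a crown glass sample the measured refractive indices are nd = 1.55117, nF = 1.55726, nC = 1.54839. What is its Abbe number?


Abbe number formula: Vd = (nd - 1) / (nF - nC)
  nd - 1 = 1.55117 - 1 = 0.55117
  nF - nC = 1.55726 - 1.54839 = 0.00887
  Vd = 0.55117 / 0.00887 = 62.14

62.14


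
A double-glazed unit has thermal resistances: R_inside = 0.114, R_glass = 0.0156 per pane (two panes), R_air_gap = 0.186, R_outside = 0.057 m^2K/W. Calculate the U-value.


Total thermal resistance (series):
  R_total = R_in + R_glass + R_air + R_glass + R_out
  R_total = 0.114 + 0.0156 + 0.186 + 0.0156 + 0.057 = 0.3882 m^2K/W
U-value = 1 / R_total = 1 / 0.3882 = 2.576 W/m^2K

2.576 W/m^2K


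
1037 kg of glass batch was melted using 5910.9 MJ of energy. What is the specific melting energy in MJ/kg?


Rearrange E = m * s for s:
  s = E / m
  s = 5910.9 / 1037 = 5.7 MJ/kg

5.7 MJ/kg


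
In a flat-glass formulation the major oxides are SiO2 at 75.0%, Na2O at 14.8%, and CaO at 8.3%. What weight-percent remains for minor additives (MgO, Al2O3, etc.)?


Sum the three major oxides:
  SiO2 + Na2O + CaO = 75.0 + 14.8 + 8.3 = 98.1%
Subtract from 100%:
  Others = 100 - 98.1 = 1.9%

1.9%


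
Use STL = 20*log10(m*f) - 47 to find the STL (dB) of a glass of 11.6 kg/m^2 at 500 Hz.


Mass law: STL = 20 * log10(m * f) - 47
  m * f = 11.6 * 500 = 5800
  log10(5800) = 3.76343
  STL = 20 * 3.76343 - 47 = 75.2686 - 47 = 28.3 dB

28.3 dB


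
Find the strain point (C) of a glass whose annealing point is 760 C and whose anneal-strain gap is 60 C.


Strain point = annealing point - difference:
  T_strain = 760 - 60 = 700 C

700 C


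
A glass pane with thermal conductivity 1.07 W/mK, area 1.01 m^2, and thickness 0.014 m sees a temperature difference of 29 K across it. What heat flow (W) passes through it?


Fourier's law: Q = k * A * dT / t
  Q = 1.07 * 1.01 * 29 / 0.014
  Q = 31.3403 / 0.014 = 2238.6 W

2238.6 W


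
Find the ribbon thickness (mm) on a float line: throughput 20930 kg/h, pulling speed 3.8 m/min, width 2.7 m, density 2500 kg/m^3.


Ribbon cross-section from mass balance:
  Volume rate = throughput / density = 20930 / 2500 = 8.372 m^3/h
  thickness = volume rate / (speed * 60 * width), i.e.
  thickness = throughput / (60 * speed * width * density) * 1000
  thickness = 20930 / (60 * 3.8 * 2.7 * 2500) * 1000 = 13.6 mm

13.6 mm


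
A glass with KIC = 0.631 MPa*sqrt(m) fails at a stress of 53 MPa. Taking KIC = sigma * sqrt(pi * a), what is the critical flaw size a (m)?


Rearrange KIC = sigma * sqrt(pi * a):
  sqrt(pi * a) = KIC / sigma
  sqrt(pi * a) = 0.631 / 53 = 0.011906
  a = (KIC / sigma)^2 / pi
  a = 0.011906^2 / pi = 0.0000451 m

0.0000451 m


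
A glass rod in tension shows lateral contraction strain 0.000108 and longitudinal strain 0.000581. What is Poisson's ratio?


Poisson's ratio: nu = lateral strain / axial strain
  nu = 0.000108 / 0.000581 = 0.1859

0.1859


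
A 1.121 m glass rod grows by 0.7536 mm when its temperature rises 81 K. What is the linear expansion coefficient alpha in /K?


Rearrange dL = alpha * L0 * dT for alpha:
  alpha = dL / (L0 * dT)
  alpha = (0.7536 / 1000) / (1.121 * 81) = 0.000008299 /K = 8.299 x 10^-6 /K

8.299 x 10^-6 /K


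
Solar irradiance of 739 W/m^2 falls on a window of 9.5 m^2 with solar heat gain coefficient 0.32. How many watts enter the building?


Solar heat gain: Q = Area * SHGC * Irradiance
  Q = 9.5 * 0.32 * 739 = 2246.6 W

2246.6 W


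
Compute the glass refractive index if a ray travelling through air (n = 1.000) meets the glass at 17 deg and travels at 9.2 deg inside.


Apply Snell's law: n1 * sin(theta1) = n2 * sin(theta2)
  n2 = n1 * sin(theta1) / sin(theta2)
  sin(17) = 0.292372
  sin(9.2) = 0.159881
  n2 = 1.000 * 0.292372 / 0.159881 = 1.8287

1.8287


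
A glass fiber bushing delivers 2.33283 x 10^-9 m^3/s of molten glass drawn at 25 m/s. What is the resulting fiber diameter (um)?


Cross-sectional area from continuity:
  A = Q / v = 2.33283 x 10^-9 / 25 = 9.33132 x 10^-11 m^2
Diameter from circular cross-section:
  d = sqrt(4A / pi) * 10^6 (m -> um)
  d = sqrt(4 * 9.33132 x 10^-11 / pi) * 10^6 = 10.9 um

10.9 um


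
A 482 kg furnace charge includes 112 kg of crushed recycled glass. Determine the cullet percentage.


Cullet ratio = (cullet mass / total batch mass) * 100
  Ratio = 112 / 482 * 100 = 23.24%

23.24%


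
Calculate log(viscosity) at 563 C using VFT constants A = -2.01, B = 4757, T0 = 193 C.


VFT equation: log(eta) = A + B / (T - T0)
  T - T0 = 563 - 193 = 370
  B / (T - T0) = 4757 / 370 = 12.857
  log(eta) = -2.01 + 12.857 = 10.847

10.847


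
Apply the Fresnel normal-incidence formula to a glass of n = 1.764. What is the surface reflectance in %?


Fresnel reflectance at normal incidence:
  R = ((n - 1)/(n + 1))^2
  (n - 1)/(n + 1) = (1.764 - 1)/(1.764 + 1) = 0.276411
  R = 0.276411^2 = 0.076403
  R(%) = 0.076403 * 100 = 7.64%

7.64%


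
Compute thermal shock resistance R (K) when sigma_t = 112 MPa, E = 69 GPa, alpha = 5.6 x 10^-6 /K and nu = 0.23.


Thermal shock resistance: R = sigma * (1 - nu) / (E * alpha)
  Numerator = 112 * (1 - 0.23) = 86.24
  Denominator = 69 * 1000 * (5.6 x 10^-6) = 0.3864
  R = 86.24 / 0.3864 = 223.2 K

223.2 K


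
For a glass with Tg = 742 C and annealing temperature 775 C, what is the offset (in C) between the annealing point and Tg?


Offset = T_anneal - Tg:
  offset = 775 - 742 = 33 C

33 C


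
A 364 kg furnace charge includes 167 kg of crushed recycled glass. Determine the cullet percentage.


Cullet ratio = (cullet mass / total batch mass) * 100
  Ratio = 167 / 364 * 100 = 45.88%

45.88%


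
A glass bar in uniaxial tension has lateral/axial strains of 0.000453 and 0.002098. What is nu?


Poisson's ratio: nu = lateral strain / axial strain
  nu = 0.000453 / 0.002098 = 0.2159

0.2159


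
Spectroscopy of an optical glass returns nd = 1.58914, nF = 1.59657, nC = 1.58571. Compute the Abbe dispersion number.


Abbe number formula: Vd = (nd - 1) / (nF - nC)
  nd - 1 = 1.58914 - 1 = 0.58914
  nF - nC = 1.59657 - 1.58571 = 0.01086
  Vd = 0.58914 / 0.01086 = 54.25

54.25


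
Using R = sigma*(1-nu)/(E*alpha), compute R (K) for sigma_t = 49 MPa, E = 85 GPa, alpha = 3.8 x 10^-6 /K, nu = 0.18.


Thermal shock resistance: R = sigma * (1 - nu) / (E * alpha)
  Numerator = 49 * (1 - 0.18) = 40.18
  Denominator = 85 * 1000 * (3.8 x 10^-6) = 0.323
  R = 40.18 / 0.323 = 124.4 K

124.4 K


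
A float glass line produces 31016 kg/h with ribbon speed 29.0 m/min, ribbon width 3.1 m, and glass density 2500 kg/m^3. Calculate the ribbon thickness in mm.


Ribbon cross-section from mass balance:
  Volume rate = throughput / density = 31016 / 2500 = 12.4064 m^3/h
  thickness = volume rate / (speed * 60 * width), i.e.
  thickness = throughput / (60 * speed * width * density) * 1000
  thickness = 31016 / (60 * 29.0 * 3.1 * 2500) * 1000 = 2.3 mm

2.3 mm


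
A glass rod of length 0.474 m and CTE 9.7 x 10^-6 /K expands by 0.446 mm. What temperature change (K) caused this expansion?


Rearrange dL = alpha * L0 * dT for dT:
  dT = dL / (alpha * L0)
  dL (m) = 0.446 / 1000 = 0.000446
  dT = 0.000446 / ((9.7 x 10^-6) * 0.474) = 97.0 K

97.0 K


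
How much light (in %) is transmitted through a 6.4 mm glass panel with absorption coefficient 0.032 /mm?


Beer-Lambert law: T = exp(-alpha * thickness)
  exponent = -0.032 * 6.4 = -0.2048
  T = exp(-0.2048) = 0.8148
  Percentage = 0.8148 * 100 = 81.48%

81.48%


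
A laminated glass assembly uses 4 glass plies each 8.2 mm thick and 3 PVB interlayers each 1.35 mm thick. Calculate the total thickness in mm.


Total thickness = glass contribution + PVB contribution
  Glass: 4 * 8.2 = 32.8 mm
  PVB: 3 * 1.35 = 4.05 mm
  Total = 32.8 + 4.05 = 36.85 mm

36.85 mm


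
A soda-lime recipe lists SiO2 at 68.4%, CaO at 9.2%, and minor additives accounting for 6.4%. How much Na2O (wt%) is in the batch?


Pieces sum to 100%:
  Na2O = 100 - (SiO2 + CaO + others)
  Na2O = 100 - (68.4 + 9.2 + 6.4) = 16.0%

16.0%


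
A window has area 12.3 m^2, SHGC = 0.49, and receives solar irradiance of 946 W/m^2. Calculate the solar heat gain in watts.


Solar heat gain: Q = Area * SHGC * Irradiance
  Q = 12.3 * 0.49 * 946 = 5701.5 W

5701.5 W


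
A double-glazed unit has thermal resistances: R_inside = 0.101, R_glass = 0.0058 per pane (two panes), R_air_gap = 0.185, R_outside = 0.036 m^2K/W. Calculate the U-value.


Total thermal resistance (series):
  R_total = R_in + R_glass + R_air + R_glass + R_out
  R_total = 0.101 + 0.0058 + 0.185 + 0.0058 + 0.036 = 0.3336 m^2K/W
U-value = 1 / R_total = 1 / 0.3336 = 2.998 W/m^2K

2.998 W/m^2K


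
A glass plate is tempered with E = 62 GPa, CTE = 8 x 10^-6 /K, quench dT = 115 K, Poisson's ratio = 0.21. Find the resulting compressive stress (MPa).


Tempering stress: sigma = E * alpha * dT / (1 - nu)
  E (MPa) = 62 * 1000 = 62000
  Numerator = 62000 * (8 x 10^-6) * 115 = 57.04
  Denominator = 1 - 0.21 = 0.79
  sigma = 57.04 / 0.79 = 72.2 MPa

72.2 MPa


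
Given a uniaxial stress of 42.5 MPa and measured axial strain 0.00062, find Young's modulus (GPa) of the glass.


Young's modulus: E = stress / strain
  E = 42.5 MPa / 0.00062 = 68548.39 MPa
Convert to GPa: 68548.39 / 1000 = 68.55 GPa

68.55 GPa


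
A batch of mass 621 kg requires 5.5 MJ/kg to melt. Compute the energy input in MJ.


Total energy = mass * specific energy
  E = 621 * 5.5 = 3415.5 MJ

3415.5 MJ


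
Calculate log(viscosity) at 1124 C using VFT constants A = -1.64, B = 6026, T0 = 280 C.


VFT equation: log(eta) = A + B / (T - T0)
  T - T0 = 1124 - 280 = 844
  B / (T - T0) = 6026 / 844 = 7.14
  log(eta) = -1.64 + 7.14 = 5.5

5.5


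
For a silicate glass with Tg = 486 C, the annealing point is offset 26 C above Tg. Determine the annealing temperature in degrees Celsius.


The annealing temperature is Tg plus the offset:
  T_anneal = 486 + 26 = 512 C

512 C


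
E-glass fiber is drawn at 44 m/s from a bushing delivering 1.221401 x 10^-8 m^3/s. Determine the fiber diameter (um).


Cross-sectional area from continuity:
  A = Q / v = 1.221401 x 10^-8 / 44 = 2.775911 x 10^-10 m^2
Diameter from circular cross-section:
  d = sqrt(4A / pi) * 10^6 (m -> um)
  d = sqrt(4 * 2.775911 x 10^-10 / pi) * 10^6 = 18.8 um

18.8 um


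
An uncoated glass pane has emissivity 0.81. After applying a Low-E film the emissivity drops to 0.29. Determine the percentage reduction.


Percentage reduction = (1 - coated/uncoated) * 100
  Ratio = 0.29 / 0.81 = 0.358
  Reduction = (1 - 0.358) * 100 = 64.2%

64.2%


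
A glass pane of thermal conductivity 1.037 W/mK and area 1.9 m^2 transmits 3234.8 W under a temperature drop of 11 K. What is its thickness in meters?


Fourier's law: t = k * A * dT / Q
  t = 1.037 * 1.9 * 11 / 3234.8
  t = 21.6733 / 3234.8 = 0.0067 m

0.0067 m


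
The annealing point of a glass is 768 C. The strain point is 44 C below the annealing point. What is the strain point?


Strain point = annealing point - difference:
  T_strain = 768 - 44 = 724 C

724 C


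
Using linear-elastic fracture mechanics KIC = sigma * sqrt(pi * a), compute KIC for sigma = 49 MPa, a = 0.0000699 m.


Fracture toughness: KIC = sigma * sqrt(pi * a)
  pi * a = pi * 0.0000699 = 0.000219597
  sqrt(pi * a) = 0.014819
  KIC = 49 * 0.014819 = 0.726 MPa*sqrt(m)

0.726 MPa*sqrt(m)


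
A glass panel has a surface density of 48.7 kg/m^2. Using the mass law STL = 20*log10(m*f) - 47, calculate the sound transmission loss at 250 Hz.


Mass law: STL = 20 * log10(m * f) - 47
  m * f = 48.7 * 250 = 12175
  log10(12175) = 4.08547
  STL = 20 * 4.08547 - 47 = 81.7094 - 47 = 34.7 dB

34.7 dB


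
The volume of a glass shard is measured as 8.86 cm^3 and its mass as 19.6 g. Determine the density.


Use the definition of density:
  rho = mass / volume
  rho = 19.6 / 8.86 = 2.212 g/cm^3

2.212 g/cm^3


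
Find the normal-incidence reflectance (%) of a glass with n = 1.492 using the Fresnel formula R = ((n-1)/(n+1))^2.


Fresnel reflectance at normal incidence:
  R = ((n - 1)/(n + 1))^2
  (n - 1)/(n + 1) = (1.492 - 1)/(1.492 + 1) = 0.197432
  R = 0.197432^2 = 0.0389794
  R(%) = 0.0389794 * 100 = 3.898%

3.898%


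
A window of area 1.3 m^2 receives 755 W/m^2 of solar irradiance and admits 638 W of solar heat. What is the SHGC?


Rearrange Q = Area * SHGC * Irradiance:
  SHGC = Q / (Area * Irradiance)
  SHGC = 638 / (1.3 * 755) = 0.65

0.65


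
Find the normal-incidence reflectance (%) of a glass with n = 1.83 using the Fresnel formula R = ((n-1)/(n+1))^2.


Fresnel reflectance at normal incidence:
  R = ((n - 1)/(n + 1))^2
  (n - 1)/(n + 1) = (1.83 - 1)/(1.83 + 1) = 0.293286
  R = 0.293286^2 = 0.0860167
  R(%) = 0.0860167 * 100 = 8.602%

8.602%


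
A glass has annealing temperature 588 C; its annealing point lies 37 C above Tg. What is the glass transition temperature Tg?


Rearrange T_anneal = Tg + offset for Tg:
  Tg = T_anneal - offset = 588 - 37 = 551 C

551 C


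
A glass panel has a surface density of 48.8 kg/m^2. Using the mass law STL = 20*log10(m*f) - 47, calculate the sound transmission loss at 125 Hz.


Mass law: STL = 20 * log10(m * f) - 47
  m * f = 48.8 * 125 = 6100
  log10(6100) = 3.78533
  STL = 20 * 3.78533 - 47 = 75.7066 - 47 = 28.7 dB

28.7 dB


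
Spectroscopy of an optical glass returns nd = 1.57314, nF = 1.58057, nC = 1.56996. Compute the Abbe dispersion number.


Abbe number formula: Vd = (nd - 1) / (nF - nC)
  nd - 1 = 1.57314 - 1 = 0.57314
  nF - nC = 1.58057 - 1.56996 = 0.01061
  Vd = 0.57314 / 0.01061 = 54.02

54.02


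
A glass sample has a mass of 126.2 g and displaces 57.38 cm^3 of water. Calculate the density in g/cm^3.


Use the definition of density:
  rho = mass / volume
  rho = 126.2 / 57.38 = 2.199 g/cm^3

2.199 g/cm^3


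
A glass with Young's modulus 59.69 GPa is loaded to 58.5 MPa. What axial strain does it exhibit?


Rearrange E = sigma / epsilon:
  epsilon = sigma / E
  E (MPa) = 59.69 * 1000 = 59690
  epsilon = 58.5 / 59690 = 0.00098

0.00098


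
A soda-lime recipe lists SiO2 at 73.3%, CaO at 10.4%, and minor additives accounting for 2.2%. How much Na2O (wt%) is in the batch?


Pieces sum to 100%:
  Na2O = 100 - (SiO2 + CaO + others)
  Na2O = 100 - (73.3 + 10.4 + 2.2) = 14.1%

14.1%


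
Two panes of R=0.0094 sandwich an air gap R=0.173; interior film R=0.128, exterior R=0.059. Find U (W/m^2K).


Total thermal resistance (series):
  R_total = R_in + R_glass + R_air + R_glass + R_out
  R_total = 0.128 + 0.0094 + 0.173 + 0.0094 + 0.059 = 0.3788 m^2K/W
U-value = 1 / R_total = 1 / 0.3788 = 2.64 W/m^2K

2.64 W/m^2K


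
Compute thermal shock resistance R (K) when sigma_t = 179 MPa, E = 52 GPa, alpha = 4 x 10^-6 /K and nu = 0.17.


Thermal shock resistance: R = sigma * (1 - nu) / (E * alpha)
  Numerator = 179 * (1 - 0.17) = 148.57
  Denominator = 52 * 1000 * (4 x 10^-6) = 0.208
  R = 148.57 / 0.208 = 714.3 K

714.3 K


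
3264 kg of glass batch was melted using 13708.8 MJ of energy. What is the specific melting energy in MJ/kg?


Rearrange E = m * s for s:
  s = E / m
  s = 13708.8 / 3264 = 4.2 MJ/kg

4.2 MJ/kg


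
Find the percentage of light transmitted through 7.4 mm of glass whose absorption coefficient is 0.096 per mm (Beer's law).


Beer-Lambert law: T = exp(-alpha * thickness)
  exponent = -0.096 * 7.4 = -0.7104
  T = exp(-0.7104) = 0.4914
  Percentage = 0.4914 * 100 = 49.14%

49.14%


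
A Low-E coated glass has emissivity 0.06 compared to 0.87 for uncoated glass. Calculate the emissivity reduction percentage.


Percentage reduction = (1 - coated/uncoated) * 100
  Ratio = 0.06 / 0.87 = 0.069
  Reduction = (1 - 0.069) * 100 = 93.1%

93.1%


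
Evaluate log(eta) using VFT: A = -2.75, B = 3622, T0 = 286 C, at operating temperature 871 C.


VFT equation: log(eta) = A + B / (T - T0)
  T - T0 = 871 - 286 = 585
  B / (T - T0) = 3622 / 585 = 6.191
  log(eta) = -2.75 + 6.191 = 3.441

3.441


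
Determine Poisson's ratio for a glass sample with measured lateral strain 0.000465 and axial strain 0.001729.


Poisson's ratio: nu = lateral strain / axial strain
  nu = 0.000465 / 0.001729 = 0.2689

0.2689


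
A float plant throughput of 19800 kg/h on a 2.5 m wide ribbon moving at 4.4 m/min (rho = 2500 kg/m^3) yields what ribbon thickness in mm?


Ribbon cross-section from mass balance:
  Volume rate = throughput / density = 19800 / 2500 = 7.92 m^3/h
  thickness = volume rate / (speed * 60 * width), i.e.
  thickness = throughput / (60 * speed * width * density) * 1000
  thickness = 19800 / (60 * 4.4 * 2.5 * 2500) * 1000 = 12.0 mm

12.0 mm


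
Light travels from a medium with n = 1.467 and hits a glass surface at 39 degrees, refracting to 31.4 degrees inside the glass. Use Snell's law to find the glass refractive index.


Apply Snell's law: n1 * sin(theta1) = n2 * sin(theta2)
  n2 = n1 * sin(theta1) / sin(theta2)
  sin(39) = 0.62932
  sin(31.4) = 0.52101
  n2 = 1.467 * 0.62932 / 0.52101 = 1.772

1.772


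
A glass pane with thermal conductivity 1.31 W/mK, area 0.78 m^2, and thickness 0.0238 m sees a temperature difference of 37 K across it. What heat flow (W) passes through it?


Fourier's law: Q = k * A * dT / t
  Q = 1.31 * 0.78 * 37 / 0.0238
  Q = 37.8066 / 0.0238 = 1588.5 W

1588.5 W


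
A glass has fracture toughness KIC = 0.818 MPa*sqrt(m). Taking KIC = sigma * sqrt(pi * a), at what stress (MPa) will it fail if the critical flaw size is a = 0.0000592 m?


Rearrange KIC = sigma * sqrt(pi * a):
  sigma = KIC / sqrt(pi * a)
  sqrt(pi * 0.0000592) = 0.013638
  sigma = 0.818 / 0.013638 = 59.98 MPa

59.98 MPa


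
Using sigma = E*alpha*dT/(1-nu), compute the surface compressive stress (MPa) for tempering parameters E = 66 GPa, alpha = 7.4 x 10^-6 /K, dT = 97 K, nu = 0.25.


Tempering stress: sigma = E * alpha * dT / (1 - nu)
  E (MPa) = 66 * 1000 = 66000
  Numerator = 66000 * (7.4 x 10^-6) * 97 = 47.3748
  Denominator = 1 - 0.25 = 0.75
  sigma = 47.3748 / 0.75 = 63.2 MPa

63.2 MPa


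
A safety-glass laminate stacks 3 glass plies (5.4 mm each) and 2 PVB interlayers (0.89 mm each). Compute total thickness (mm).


Total thickness = glass contribution + PVB contribution
  Glass: 3 * 5.4 = 16.2 mm
  PVB: 2 * 0.89 = 1.78 mm
  Total = 16.2 + 1.78 = 17.98 mm

17.98 mm


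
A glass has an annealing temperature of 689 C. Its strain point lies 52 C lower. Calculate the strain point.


Strain point = annealing point - difference:
  T_strain = 689 - 52 = 637 C

637 C


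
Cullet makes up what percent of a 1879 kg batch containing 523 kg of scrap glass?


Cullet ratio = (cullet mass / total batch mass) * 100
  Ratio = 523 / 1879 * 100 = 27.83%

27.83%


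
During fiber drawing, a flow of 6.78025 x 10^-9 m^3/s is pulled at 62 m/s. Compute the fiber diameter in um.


Cross-sectional area from continuity:
  A = Q / v = 6.78025 x 10^-9 / 62 = 1.093589 x 10^-10 m^2
Diameter from circular cross-section:
  d = sqrt(4A / pi) * 10^6 (m -> um)
  d = sqrt(4 * 1.093589 x 10^-10 / pi) * 10^6 = 11.8 um

11.8 um


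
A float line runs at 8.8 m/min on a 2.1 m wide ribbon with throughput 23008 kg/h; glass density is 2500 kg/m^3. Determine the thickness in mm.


Ribbon cross-section from mass balance:
  Volume rate = throughput / density = 23008 / 2500 = 9.2032 m^3/h
  thickness = volume rate / (speed * 60 * width), i.e.
  thickness = throughput / (60 * speed * width * density) * 1000
  thickness = 23008 / (60 * 8.8 * 2.1 * 2500) * 1000 = 8.3 mm

8.3 mm


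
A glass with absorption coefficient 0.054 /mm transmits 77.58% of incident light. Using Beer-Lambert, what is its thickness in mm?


Rearrange T = exp(-alpha * thickness):
  thickness = -ln(T) / alpha
  T = 77.58/100 = 0.7758
  ln(T) = -0.25386
  -ln(T) = 0.25386
  thickness = 0.25386 / 0.054 = 4.7 mm

4.7 mm


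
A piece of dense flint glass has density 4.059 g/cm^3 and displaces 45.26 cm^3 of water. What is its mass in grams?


Rearrange rho = m / V:
  m = rho * V
  m = 4.059 * 45.26 = 183.71 g

183.71 g


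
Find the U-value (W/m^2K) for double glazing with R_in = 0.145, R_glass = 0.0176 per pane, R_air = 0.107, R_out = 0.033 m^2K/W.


Total thermal resistance (series):
  R_total = R_in + R_glass + R_air + R_glass + R_out
  R_total = 0.145 + 0.0176 + 0.107 + 0.0176 + 0.033 = 0.3202 m^2K/W
U-value = 1 / R_total = 1 / 0.3202 = 3.123 W/m^2K

3.123 W/m^2K


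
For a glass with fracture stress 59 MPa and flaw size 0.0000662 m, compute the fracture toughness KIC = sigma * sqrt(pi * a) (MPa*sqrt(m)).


Fracture toughness: KIC = sigma * sqrt(pi * a)
  pi * a = pi * 0.0000662 = 0.000207973
  sqrt(pi * a) = 0.014421
  KIC = 59 * 0.014421 = 0.851 MPa*sqrt(m)

0.851 MPa*sqrt(m)


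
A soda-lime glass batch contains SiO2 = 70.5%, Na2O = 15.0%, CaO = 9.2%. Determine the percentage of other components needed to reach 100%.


Sum the three major oxides:
  SiO2 + Na2O + CaO = 70.5 + 15.0 + 9.2 = 94.7%
Subtract from 100%:
  Others = 100 - 94.7 = 5.3%

5.3%


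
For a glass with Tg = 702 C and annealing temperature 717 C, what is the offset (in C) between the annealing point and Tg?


Offset = T_anneal - Tg:
  offset = 717 - 702 = 15 C

15 C


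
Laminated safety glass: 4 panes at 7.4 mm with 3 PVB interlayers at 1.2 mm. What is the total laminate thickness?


Total thickness = glass contribution + PVB contribution
  Glass: 4 * 7.4 = 29.6 mm
  PVB: 3 * 1.2 = 3.6 mm
  Total = 29.6 + 3.6 = 33.2 mm

33.2 mm


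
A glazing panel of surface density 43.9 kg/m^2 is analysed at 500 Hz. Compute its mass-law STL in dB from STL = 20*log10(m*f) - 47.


Mass law: STL = 20 * log10(m * f) - 47
  m * f = 43.9 * 500 = 21950
  log10(21950) = 4.34143
  STL = 20 * 4.34143 - 47 = 86.8286 - 47 = 39.8 dB

39.8 dB


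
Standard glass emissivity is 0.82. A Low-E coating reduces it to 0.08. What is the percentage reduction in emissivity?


Percentage reduction = (1 - coated/uncoated) * 100
  Ratio = 0.08 / 0.82 = 0.0976
  Reduction = (1 - 0.0976) * 100 = 90.2%

90.2%


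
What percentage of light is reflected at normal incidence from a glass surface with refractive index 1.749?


Fresnel reflectance at normal incidence:
  R = ((n - 1)/(n + 1))^2
  (n - 1)/(n + 1) = (1.749 - 1)/(1.749 + 1) = 0.272463
  R = 0.272463^2 = 0.0742361
  R(%) = 0.0742361 * 100 = 7.424%

7.424%


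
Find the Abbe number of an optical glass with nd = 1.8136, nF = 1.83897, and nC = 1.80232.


Abbe number formula: Vd = (nd - 1) / (nF - nC)
  nd - 1 = 1.8136 - 1 = 0.8136
  nF - nC = 1.83897 - 1.80232 = 0.03665
  Vd = 0.8136 / 0.03665 = 22.2

22.2


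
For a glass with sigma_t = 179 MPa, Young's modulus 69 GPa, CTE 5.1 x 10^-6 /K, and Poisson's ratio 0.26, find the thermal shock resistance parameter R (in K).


Thermal shock resistance: R = sigma * (1 - nu) / (E * alpha)
  Numerator = 179 * (1 - 0.26) = 132.46
  Denominator = 69 * 1000 * (5.1 x 10^-6) = 0.3519
  R = 132.46 / 0.3519 = 376.4 K

376.4 K


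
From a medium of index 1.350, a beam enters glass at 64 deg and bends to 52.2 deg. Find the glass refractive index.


Apply Snell's law: n1 * sin(theta1) = n2 * sin(theta2)
  n2 = n1 * sin(theta1) / sin(theta2)
  sin(64) = 0.898794
  sin(52.2) = 0.790155
  n2 = 1.350 * 0.898794 / 0.790155 = 1.5356

1.5356


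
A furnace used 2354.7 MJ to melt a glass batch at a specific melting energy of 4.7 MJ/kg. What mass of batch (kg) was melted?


Rearrange E = m * s for m:
  m = E / s
  m = 2354.7 / 4.7 = 501.0 kg

501.0 kg


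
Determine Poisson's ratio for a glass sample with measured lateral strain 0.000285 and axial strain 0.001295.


Poisson's ratio: nu = lateral strain / axial strain
  nu = 0.000285 / 0.001295 = 0.2201

0.2201


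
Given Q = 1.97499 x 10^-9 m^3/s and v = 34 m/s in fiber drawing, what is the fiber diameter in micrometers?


Cross-sectional area from continuity:
  A = Q / v = 1.97499 x 10^-9 / 34 = 5.808794 x 10^-11 m^2
Diameter from circular cross-section:
  d = sqrt(4A / pi) * 10^6 (m -> um)
  d = sqrt(4 * 5.808794 x 10^-11 / pi) * 10^6 = 8.6 um

8.6 um


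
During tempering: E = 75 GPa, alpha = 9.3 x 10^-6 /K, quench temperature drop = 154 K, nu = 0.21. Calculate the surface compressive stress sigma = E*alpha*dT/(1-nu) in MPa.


Tempering stress: sigma = E * alpha * dT / (1 - nu)
  E (MPa) = 75 * 1000 = 75000
  Numerator = 75000 * (9.3 x 10^-6) * 154 = 107.415
  Denominator = 1 - 0.21 = 0.79
  sigma = 107.415 / 0.79 = 136.0 MPa

136.0 MPa


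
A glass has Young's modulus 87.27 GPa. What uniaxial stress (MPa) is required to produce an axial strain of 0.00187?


Rearrange E = sigma / epsilon:
  sigma = E * epsilon
  E (MPa) = 87.27 * 1000 = 87270
  sigma = 87270 * 0.00187 = 163.19 MPa

163.19 MPa


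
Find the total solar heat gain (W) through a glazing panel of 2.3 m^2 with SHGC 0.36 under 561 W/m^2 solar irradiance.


Solar heat gain: Q = Area * SHGC * Irradiance
  Q = 2.3 * 0.36 * 561 = 464.5 W

464.5 W


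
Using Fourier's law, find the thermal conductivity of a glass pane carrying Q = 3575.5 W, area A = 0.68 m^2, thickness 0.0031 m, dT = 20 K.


Fourier's law rearranged: k = Q * t / (A * dT)
  Numerator = 3575.5 * 0.0031 = 11.08405
  Denominator = 0.68 * 20 = 13.6
  k = 11.08405 / 13.6 = 0.815 W/mK

0.815 W/mK
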